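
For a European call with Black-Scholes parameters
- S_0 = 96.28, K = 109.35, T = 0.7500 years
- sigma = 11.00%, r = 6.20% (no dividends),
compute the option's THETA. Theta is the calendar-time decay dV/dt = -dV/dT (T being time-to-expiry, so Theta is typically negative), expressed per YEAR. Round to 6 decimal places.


Answer: Theta = -2.969199

Derivation:
d1 = -0.8004765625; d2 = -0.8957393569
phi(d1) = 0.2895810960; exp(-qT) = 1.0000000000; exp(-rT) = 0.9545645606
Theta = -S*exp(-qT)*phi(d1)*sigma/(2*sqrt(T)) - r*K*exp(-rT)*N(d2) + q*S*exp(-qT)*N(d1)
N(d1) = 0.2117173688; N(d2) = 0.1851959926; sqrt(T) = 0.8660254038
Term 1 = -96.2800 * 1.0000000000 * 0.2895810960 * 0.1100 / (2 * 0.8660254038) = -1.7706729260
Term 2 = -0.0620 * 109.3500 * 0.9545645606 * 0.1851959926 = -1.1985257478
Term 3 = 0 (no dividend yield, q = 0)
Theta = -1.7706729260 + (-1.1985257478) + (0.0000000000) = -2.969199


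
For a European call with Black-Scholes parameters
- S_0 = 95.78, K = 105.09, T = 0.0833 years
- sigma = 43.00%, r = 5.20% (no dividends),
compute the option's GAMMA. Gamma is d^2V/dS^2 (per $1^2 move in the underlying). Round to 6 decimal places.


d1 = -0.6504994493; d2 = -0.7746049287
phi(d1) = 0.3228674860; exp(-qT) = 1.0000000000; exp(-rT) = 0.9956777678
Gamma = exp(-qT) * phi(d1) / (S * sigma * sqrt(T)) = 1.0000000000 * 0.3228674860 / (95.7800 * 0.4300 * 0.2886173938) = 0.027162

Answer: Gamma = 0.027162


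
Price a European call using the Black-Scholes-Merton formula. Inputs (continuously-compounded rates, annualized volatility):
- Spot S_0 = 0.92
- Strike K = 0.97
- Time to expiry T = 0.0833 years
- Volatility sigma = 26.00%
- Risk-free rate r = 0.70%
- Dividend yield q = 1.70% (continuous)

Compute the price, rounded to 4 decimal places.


Answer: Price = 0.0098

Derivation:
d1 = (ln(S/K) + (r - q + 0.5*sigma^2) * T) / (sigma * sqrt(T)) = -0.67883138
d2 = d1 - sigma * sqrt(T) = -0.75387190
exp(-rT) = 0.99941707; exp(-qT) = 0.99858490
C = S_0 * exp(-qT) * N(d1) - K * exp(-rT) * N(d2)
N(d1) = 0.24862235; N(d2) = 0.22546307
C = 0.9200 * 0.99858490 * 0.24862235 - 0.9700 * 0.99941707 * 0.22546307 = 0.0098


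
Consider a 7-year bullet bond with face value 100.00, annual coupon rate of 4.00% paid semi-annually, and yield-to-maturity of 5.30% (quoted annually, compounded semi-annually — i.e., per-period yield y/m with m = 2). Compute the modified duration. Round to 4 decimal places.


Coupon per period c = face * coupon_rate / m = 2.000000
Periods per year m = 2; per-period yield y/m = 0.026500
Number of cashflows N = 14
Cashflows (t years, CF_t, discount factor 1/(1+y/m)^(m*t), PV):
  t = 0.5000: CF_t = 2.000000, DF = 0.974184, PV = 1.948368
  t = 1.0000: CF_t = 2.000000, DF = 0.949035, PV = 1.898069
  t = 1.5000: CF_t = 2.000000, DF = 0.924535, PV = 1.849069
  t = 2.0000: CF_t = 2.000000, DF = 0.900667, PV = 1.801334
  t = 2.5000: CF_t = 2.000000, DF = 0.877415, PV = 1.754831
  t = 3.0000: CF_t = 2.000000, DF = 0.854764, PV = 1.709528
  t = 3.5000: CF_t = 2.000000, DF = 0.832698, PV = 1.665395
  t = 4.0000: CF_t = 2.000000, DF = 0.811201, PV = 1.622402
  t = 4.5000: CF_t = 2.000000, DF = 0.790259, PV = 1.580518
  t = 5.0000: CF_t = 2.000000, DF = 0.769858, PV = 1.539715
  t = 5.5000: CF_t = 2.000000, DF = 0.749983, PV = 1.499966
  t = 6.0000: CF_t = 2.000000, DF = 0.730622, PV = 1.461243
  t = 6.5000: CF_t = 2.000000, DF = 0.711760, PV = 1.423520
  t = 7.0000: CF_t = 102.000000, DF = 0.693385, PV = 70.725304
Price P = sum_t PV_t = 92.479263
First compute Macaulay numerator sum_t t * PV_t:
  t * PV_t at t = 0.5000: 0.974184
  t * PV_t at t = 1.0000: 1.898069
  t * PV_t at t = 1.5000: 2.773604
  t * PV_t at t = 2.0000: 3.602667
  t * PV_t at t = 2.5000: 4.387077
  t * PV_t at t = 3.0000: 5.128585
  t * PV_t at t = 3.5000: 5.828883
  t * PV_t at t = 4.0000: 6.489606
  t * PV_t at t = 4.5000: 7.112330
  t * PV_t at t = 5.0000: 7.698577
  t * PV_t at t = 5.5000: 8.249815
  t * PV_t at t = 6.0000: 8.767460
  t * PV_t at t = 6.5000: 9.252881
  t * PV_t at t = 7.0000: 495.077125
Macaulay duration D = 567.240863 / 92.479263 = 6.133709
Modified duration = D / (1 + y/m) = 6.133709 / (1 + 0.026500) = 5.975362

Answer: Modified duration = 5.9754


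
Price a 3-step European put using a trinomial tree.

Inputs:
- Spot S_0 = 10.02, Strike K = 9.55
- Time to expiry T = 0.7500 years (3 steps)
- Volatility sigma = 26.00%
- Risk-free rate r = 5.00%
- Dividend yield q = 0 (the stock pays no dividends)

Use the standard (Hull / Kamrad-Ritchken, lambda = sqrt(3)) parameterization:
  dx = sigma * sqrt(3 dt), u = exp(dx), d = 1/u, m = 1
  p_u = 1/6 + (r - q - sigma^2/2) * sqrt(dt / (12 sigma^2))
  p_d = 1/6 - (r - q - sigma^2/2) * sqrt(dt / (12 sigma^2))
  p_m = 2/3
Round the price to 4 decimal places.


dt = T/N = 0.250000; dx = sigma*sqrt(3*dt) = 0.225167
u = exp(dx) = 1.252531; d = 1/u = 0.798383
p_u = 0.175660, p_m = 0.666667, p_d = 0.157673
Discount per step: exp(-r*dt) = 0.987578
Stock lattice S(k, j) with j the centered position index:
  k=0: S(0,+0) = 10.0200
  k=1: S(1,-1) = 7.9998; S(1,+0) = 10.0200; S(1,+1) = 12.5504
  k=2: S(2,-2) = 6.3869; S(2,-1) = 7.9998; S(2,+0) = 10.0200; S(2,+1) = 12.5504; S(2,+2) = 15.7197
  k=3: S(3,-3) = 5.0992; S(3,-2) = 6.3869; S(3,-1) = 7.9998; S(3,+0) = 10.0200; S(3,+1) = 12.5504; S(3,+2) = 15.7197; S(3,+3) = 19.6894
Terminal payoffs V(N, j) = max(K - S_T, 0):
  V(3,-3) = 4.450802; V(3,-2) = 3.163094; V(3,-1) = 1.550200; V(3,+0) = 0.000000; V(3,+1) = 0.000000; V(3,+2) = 0.000000; V(3,+3) = 0.000000
Backward induction: V(k, j) = exp(-r*dt) * [p_u * V(k+1, j+1) + p_m * V(k+1, j) + p_d * V(k+1, j-1)]
  V(2,-2) = exp(-r*dt) * [p_u*1.550200 + p_m*3.163094 + p_d*4.450802] = 3.044515
  V(2,-1) = exp(-r*dt) * [p_u*0.000000 + p_m*1.550200 + p_d*3.163094] = 1.513169
  V(2,+0) = exp(-r*dt) * [p_u*0.000000 + p_m*0.000000 + p_d*1.550200] = 0.241389
  V(2,+1) = exp(-r*dt) * [p_u*0.000000 + p_m*0.000000 + p_d*0.000000] = 0.000000
  V(2,+2) = exp(-r*dt) * [p_u*0.000000 + p_m*0.000000 + p_d*0.000000] = 0.000000
  V(1,-1) = exp(-r*dt) * [p_u*0.241389 + p_m*1.513169 + p_d*3.044515] = 1.512200
  V(1,+0) = exp(-r*dt) * [p_u*0.000000 + p_m*0.241389 + p_d*1.513169] = 0.394550
  V(1,+1) = exp(-r*dt) * [p_u*0.000000 + p_m*0.000000 + p_d*0.241389] = 0.037588
  V(0,+0) = exp(-r*dt) * [p_u*0.037588 + p_m*0.394550 + p_d*1.512200] = 0.501758

Answer: Price = V(0,0) = 0.5018


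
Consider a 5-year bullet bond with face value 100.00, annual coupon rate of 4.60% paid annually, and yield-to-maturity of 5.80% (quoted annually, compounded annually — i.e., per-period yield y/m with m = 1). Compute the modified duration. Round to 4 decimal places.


Coupon per period c = face * coupon_rate / m = 4.600000
Periods per year m = 1; per-period yield y/m = 0.058000
Number of cashflows N = 5
Cashflows (t years, CF_t, discount factor 1/(1+y/m)^(m*t), PV):
  t = 1.0000: CF_t = 4.600000, DF = 0.945180, PV = 4.347826
  t = 2.0000: CF_t = 4.600000, DF = 0.893364, PV = 4.109476
  t = 3.0000: CF_t = 4.600000, DF = 0.844390, PV = 3.884193
  t = 4.0000: CF_t = 4.600000, DF = 0.798100, PV = 3.671260
  t = 5.0000: CF_t = 104.600000, DF = 0.754348, PV = 78.904786
Price P = sum_t PV_t = 94.917542
First compute Macaulay numerator sum_t t * PV_t:
  t * PV_t at t = 1.0000: 4.347826
  t * PV_t at t = 2.0000: 8.218953
  t * PV_t at t = 3.0000: 11.652580
  t * PV_t at t = 4.0000: 14.685041
  t * PV_t at t = 5.0000: 394.523930
Macaulay duration D = 433.428329 / 94.917542 = 4.566367
Modified duration = D / (1 + y/m) = 4.566367 / (1 + 0.058000) = 4.316037

Answer: Modified duration = 4.3160


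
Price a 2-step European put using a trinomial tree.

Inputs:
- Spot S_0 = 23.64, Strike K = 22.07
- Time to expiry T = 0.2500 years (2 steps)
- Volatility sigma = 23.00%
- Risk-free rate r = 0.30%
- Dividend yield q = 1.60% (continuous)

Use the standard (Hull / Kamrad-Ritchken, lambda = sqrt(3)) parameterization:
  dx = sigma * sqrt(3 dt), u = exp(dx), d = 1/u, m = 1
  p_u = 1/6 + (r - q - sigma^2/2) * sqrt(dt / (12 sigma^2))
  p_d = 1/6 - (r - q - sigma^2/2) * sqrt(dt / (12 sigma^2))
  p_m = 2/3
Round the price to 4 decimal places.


dt = T/N = 0.125000; dx = sigma*sqrt(3*dt) = 0.140846
u = exp(dx) = 1.151247; d = 1/u = 0.868623
p_u = 0.149161, p_m = 0.666667, p_d = 0.184173
Discount per step: exp(-r*dt) = 0.999625
Stock lattice S(k, j) with j the centered position index:
  k=0: S(0,+0) = 23.6400
  k=1: S(1,-1) = 20.5343; S(1,+0) = 23.6400; S(1,+1) = 27.2155
  k=2: S(2,-2) = 17.8365; S(2,-1) = 20.5343; S(2,+0) = 23.6400; S(2,+1) = 27.2155; S(2,+2) = 31.3317
Terminal payoffs V(N, j) = max(K - S_T, 0):
  V(2,-2) = 4.233465; V(2,-1) = 1.535744; V(2,+0) = 0.000000; V(2,+1) = 0.000000; V(2,+2) = 0.000000
Backward induction: V(k, j) = exp(-r*dt) * [p_u * V(k+1, j+1) + p_m * V(k+1, j) + p_d * V(k+1, j-1)]
  V(1,-1) = exp(-r*dt) * [p_u*0.000000 + p_m*1.535744 + p_d*4.233465] = 1.802841
  V(1,+0) = exp(-r*dt) * [p_u*0.000000 + p_m*0.000000 + p_d*1.535744] = 0.282736
  V(1,+1) = exp(-r*dt) * [p_u*0.000000 + p_m*0.000000 + p_d*0.000000] = 0.000000
  V(0,+0) = exp(-r*dt) * [p_u*0.000000 + p_m*0.282736 + p_d*1.802841] = 0.520329

Answer: Price = V(0,0) = 0.5203


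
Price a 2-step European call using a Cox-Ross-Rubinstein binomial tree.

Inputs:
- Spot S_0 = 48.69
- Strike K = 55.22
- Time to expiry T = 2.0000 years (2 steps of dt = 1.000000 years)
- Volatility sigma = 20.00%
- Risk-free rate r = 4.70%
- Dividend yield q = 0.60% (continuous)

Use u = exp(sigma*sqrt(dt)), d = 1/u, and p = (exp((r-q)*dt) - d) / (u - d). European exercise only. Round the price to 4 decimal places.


Answer: Price = V(0,0) = 4.8677

Derivation:
dt = T/N = 1.000000
u = exp(sigma*sqrt(dt)) = 1.221403; d = 1/u = 0.818731
p = (exp((r-q)*dt) - d) / (u - d) = 0.554102
Discount per step: exp(-r*dt) = 0.954087
Stock lattice S(k, i) with i counting down-moves:
  k=0: S(0,0) = 48.6900
  k=1: S(1,0) = 59.4701; S(1,1) = 39.8640
  k=2: S(2,0) = 72.6369; S(2,1) = 48.6900; S(2,2) = 32.6379
Terminal payoffs V(N, i) = max(S_T - K, 0):
  V(2,0) = 17.416945; V(2,1) = 0.000000; V(2,2) = 0.000000
Backward induction: V(k, i) = exp(-r*dt) * [p * V(k+1, i) + (1-p) * V(k+1, i+1)].
  V(1,0) = exp(-r*dt) * [p*17.416945 + (1-p)*0.000000] = 9.207672
  V(1,1) = exp(-r*dt) * [p*0.000000 + (1-p)*0.000000] = 0.000000
  V(0,0) = exp(-r*dt) * [p*9.207672 + (1-p)*0.000000] = 4.867743


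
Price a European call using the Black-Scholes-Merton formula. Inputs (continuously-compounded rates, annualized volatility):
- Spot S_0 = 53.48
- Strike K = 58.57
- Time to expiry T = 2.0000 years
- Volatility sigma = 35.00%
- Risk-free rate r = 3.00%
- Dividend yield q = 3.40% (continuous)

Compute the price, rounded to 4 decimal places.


Answer: Price = 7.8769

Derivation:
d1 = (ln(S/K) + (r - q + 0.5*sigma^2) * T) / (sigma * sqrt(T)) = 0.04764916
d2 = d1 - sigma * sqrt(T) = -0.44732558
exp(-rT) = 0.94176453; exp(-qT) = 0.93426047
C = S_0 * exp(-qT) * N(d1) - K * exp(-rT) * N(d2)
N(d1) = 0.51900207; N(d2) = 0.32732000
C = 53.4800 * 0.93426047 * 0.51900207 - 58.5700 * 0.94176453 * 0.32732000 = 7.8769


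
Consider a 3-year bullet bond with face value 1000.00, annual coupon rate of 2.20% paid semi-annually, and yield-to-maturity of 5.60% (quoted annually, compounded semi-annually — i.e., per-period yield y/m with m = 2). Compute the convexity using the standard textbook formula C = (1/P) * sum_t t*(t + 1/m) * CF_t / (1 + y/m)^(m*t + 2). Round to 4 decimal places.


Answer: Convexity = 9.5608

Derivation:
Coupon per period c = face * coupon_rate / m = 11.000000
Periods per year m = 2; per-period yield y/m = 0.028000
Number of cashflows N = 6
Cashflows (t years, CF_t, discount factor 1/(1+y/m)^(m*t), PV):
  t = 0.5000: CF_t = 11.000000, DF = 0.972763, PV = 10.700389
  t = 1.0000: CF_t = 11.000000, DF = 0.946267, PV = 10.408939
  t = 1.5000: CF_t = 11.000000, DF = 0.920493, PV = 10.125427
  t = 2.0000: CF_t = 11.000000, DF = 0.895422, PV = 9.849637
  t = 2.5000: CF_t = 11.000000, DF = 0.871033, PV = 9.581359
  t = 3.0000: CF_t = 1011.000000, DF = 0.847308, PV = 856.628398
Price P = sum_t PV_t = 907.294149
Convexity numerator sum_t t*(t + 1/m) * CF_t / (1+y/m)^(m*t + 2):
  t = 0.5000: term = 5.062713
  t = 1.0000: term = 14.774456
  t = 1.5000: term = 28.744077
  t = 2.0000: term = 46.601941
  t = 2.5000: term = 67.998940
  t = 3.0000: term = 8511.292923
Convexity = (1/P) * sum = 8674.475050 / 907.294149 = 9.560819


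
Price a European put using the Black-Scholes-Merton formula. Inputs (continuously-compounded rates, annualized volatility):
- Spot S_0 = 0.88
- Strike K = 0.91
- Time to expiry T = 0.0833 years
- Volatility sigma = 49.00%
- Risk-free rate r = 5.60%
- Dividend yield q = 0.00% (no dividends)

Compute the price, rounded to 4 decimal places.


d1 = (ln(S/K) + (r - q + 0.5*sigma^2) * T) / (sigma * sqrt(T)) = -0.13334317
d2 = d1 - sigma * sqrt(T) = -0.27476569
exp(-rT) = 0.99534606; exp(-qT) = 1.00000000
P = K * exp(-rT) * N(-d2) - S_0 * exp(-qT) * N(-d1)
N(-d1) = 0.55303900; N(-d2) = 0.60825187
P = 0.9100 * 0.99534606 * 0.60825187 - 0.8800 * 1.00000000 * 0.55303900 = 0.0643

Answer: Price = 0.0643


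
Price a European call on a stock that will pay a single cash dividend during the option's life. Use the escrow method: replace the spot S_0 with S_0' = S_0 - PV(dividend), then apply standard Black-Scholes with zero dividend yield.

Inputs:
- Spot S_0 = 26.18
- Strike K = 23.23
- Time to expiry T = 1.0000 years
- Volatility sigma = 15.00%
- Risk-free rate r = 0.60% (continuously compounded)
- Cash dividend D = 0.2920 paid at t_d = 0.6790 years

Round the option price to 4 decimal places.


Answer: Price = 3.2681

Derivation:
PV(D) = D * exp(-r * t_d) = 0.2920 * 0.99593429 = 0.29081281
S_0' = S_0 - PV(D) = 26.1800 - 0.29081281 = 25.88918719
d1 = (ln(S_0'/K) + (r + sigma^2/2)*T) / (sigma*sqrt(T)) = 0.83753901
d2 = d1 - sigma*sqrt(T) = 0.68753901
exp(-rT) = 0.99401796
N(d1) = 0.79885517; N(d2) = 0.75412844
C = S_0' * N(d1) - K * exp(-rT) * N(d2) = 25.88918719 * 0.79885517 - 23.2300 * 0.99401796 * 0.75412844 = 3.2681


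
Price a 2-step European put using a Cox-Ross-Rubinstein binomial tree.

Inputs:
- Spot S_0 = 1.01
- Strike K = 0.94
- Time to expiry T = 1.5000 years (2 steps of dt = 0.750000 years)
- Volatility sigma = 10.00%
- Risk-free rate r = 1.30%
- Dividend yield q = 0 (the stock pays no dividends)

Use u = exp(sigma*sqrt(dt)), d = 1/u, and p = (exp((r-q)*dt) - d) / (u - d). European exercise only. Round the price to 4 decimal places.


dt = T/N = 0.750000
u = exp(sigma*sqrt(dt)) = 1.090463; d = 1/u = 0.917042
p = (exp((r-q)*dt) - d) / (u - d) = 0.534859
Discount per step: exp(-r*dt) = 0.990297
Stock lattice S(k, i) with i counting down-moves:
  k=0: S(0,0) = 1.0100
  k=1: S(1,0) = 1.1014; S(1,1) = 0.9262
  k=2: S(2,0) = 1.2010; S(2,1) = 1.0100; S(2,2) = 0.8494
Terminal payoffs V(N, i) = max(K - S_T, 0):
  V(2,0) = 0.000000; V(2,1) = 0.000000; V(2,2) = 0.090625
Backward induction: V(k, i) = exp(-r*dt) * [p * V(k+1, i) + (1-p) * V(k+1, i+1)].
  V(1,0) = exp(-r*dt) * [p*0.000000 + (1-p)*0.000000] = 0.000000
  V(1,1) = exp(-r*dt) * [p*0.000000 + (1-p)*0.090625] = 0.041744
  V(0,0) = exp(-r*dt) * [p*0.000000 + (1-p)*0.041744] = 0.019229

Answer: Price = V(0,0) = 0.0192


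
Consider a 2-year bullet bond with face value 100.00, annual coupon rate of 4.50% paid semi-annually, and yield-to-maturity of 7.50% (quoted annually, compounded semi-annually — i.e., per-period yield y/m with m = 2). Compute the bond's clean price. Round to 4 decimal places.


Coupon per period c = face * coupon_rate / m = 2.250000
Periods per year m = 2; per-period yield y/m = 0.037500
Number of cashflows N = 4
Cashflows (t years, CF_t, discount factor 1/(1+y/m)^(m*t), PV):
  t = 0.5000: CF_t = 2.250000, DF = 0.963855, PV = 2.168675
  t = 1.0000: CF_t = 2.250000, DF = 0.929017, PV = 2.090289
  t = 1.5000: CF_t = 2.250000, DF = 0.895438, PV = 2.014736
  t = 2.0000: CF_t = 102.250000, DF = 0.863073, PV = 88.249224
Price P = sum_t PV_t = 94.522924

Answer: Price = 94.5229


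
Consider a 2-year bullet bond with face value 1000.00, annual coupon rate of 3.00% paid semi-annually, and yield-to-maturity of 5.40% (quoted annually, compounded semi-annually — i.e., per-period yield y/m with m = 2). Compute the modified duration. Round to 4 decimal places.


Coupon per period c = face * coupon_rate / m = 15.000000
Periods per year m = 2; per-period yield y/m = 0.027000
Number of cashflows N = 4
Cashflows (t years, CF_t, discount factor 1/(1+y/m)^(m*t), PV):
  t = 0.5000: CF_t = 15.000000, DF = 0.973710, PV = 14.605648
  t = 1.0000: CF_t = 15.000000, DF = 0.948111, PV = 14.221663
  t = 1.5000: CF_t = 15.000000, DF = 0.923185, PV = 13.847773
  t = 2.0000: CF_t = 1015.000000, DF = 0.898914, PV = 912.397881
Price P = sum_t PV_t = 955.072964
First compute Macaulay numerator sum_t t * PV_t:
  t * PV_t at t = 0.5000: 7.302824
  t * PV_t at t = 1.0000: 14.221663
  t * PV_t at t = 1.5000: 20.771659
  t * PV_t at t = 2.0000: 1824.795762
Macaulay duration D = 1867.091907 / 955.072964 = 1.954921
Modified duration = D / (1 + y/m) = 1.954921 / (1 + 0.027000) = 1.903526

Answer: Modified duration = 1.9035


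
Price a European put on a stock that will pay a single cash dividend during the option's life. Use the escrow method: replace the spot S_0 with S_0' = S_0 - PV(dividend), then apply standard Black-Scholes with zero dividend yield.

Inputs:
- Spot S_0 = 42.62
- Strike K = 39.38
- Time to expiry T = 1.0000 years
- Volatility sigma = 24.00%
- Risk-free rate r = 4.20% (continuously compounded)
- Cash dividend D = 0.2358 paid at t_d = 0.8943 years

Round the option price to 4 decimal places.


Answer: Price = 1.9456

Derivation:
PV(D) = D * exp(-r * t_d) = 0.2358 * 0.96313605 = 0.22710748
S_0' = S_0 - PV(D) = 42.6200 - 0.22710748 = 42.39289252
d1 = (ln(S_0'/K) + (r + sigma^2/2)*T) / (sigma*sqrt(T)) = 0.60217769
d2 = d1 - sigma*sqrt(T) = 0.36217769
exp(-rT) = 0.95886978
N(-d1) = 0.27352793; N(-d2) = 0.35860962
P = K * exp(-rT) * N(-d2) - S_0' * N(-d1) = 39.3800 * 0.95886978 * 0.35860962 - 42.39289252 * 0.27352793 = 1.9456


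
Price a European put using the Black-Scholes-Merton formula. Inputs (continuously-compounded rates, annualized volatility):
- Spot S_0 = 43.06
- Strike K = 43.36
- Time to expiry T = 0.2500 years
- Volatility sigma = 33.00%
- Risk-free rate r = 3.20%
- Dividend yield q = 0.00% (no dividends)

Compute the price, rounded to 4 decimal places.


d1 = (ln(S/K) + (r - q + 0.5*sigma^2) * T) / (sigma * sqrt(T)) = 0.08890688
d2 = d1 - sigma * sqrt(T) = -0.07609312
exp(-rT) = 0.99203191; exp(-qT) = 1.00000000
P = K * exp(-rT) * N(-d2) - S_0 * exp(-qT) * N(-d1)
N(-d1) = 0.46457796; N(-d2) = 0.53032749
P = 43.3600 * 0.99203191 * 0.53032749 - 43.0600 * 1.00000000 * 0.46457796 = 2.8070

Answer: Price = 2.8070


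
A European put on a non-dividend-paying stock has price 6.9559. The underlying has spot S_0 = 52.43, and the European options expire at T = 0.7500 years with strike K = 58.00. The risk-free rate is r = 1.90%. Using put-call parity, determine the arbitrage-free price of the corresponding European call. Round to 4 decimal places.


Put-call parity: C - P = S_0 * exp(-qT) - K * exp(-rT).
S_0 * exp(-qT) = 52.4300 * 1.00000000 = 52.43000000
K * exp(-rT) = 58.0000 * 0.98585105 = 57.17936094
C = P + S*exp(-qT) - K*exp(-rT)
C = 6.9559 + 52.43000000 - 57.17936094 = 2.2065

Answer: Call price = 2.2065


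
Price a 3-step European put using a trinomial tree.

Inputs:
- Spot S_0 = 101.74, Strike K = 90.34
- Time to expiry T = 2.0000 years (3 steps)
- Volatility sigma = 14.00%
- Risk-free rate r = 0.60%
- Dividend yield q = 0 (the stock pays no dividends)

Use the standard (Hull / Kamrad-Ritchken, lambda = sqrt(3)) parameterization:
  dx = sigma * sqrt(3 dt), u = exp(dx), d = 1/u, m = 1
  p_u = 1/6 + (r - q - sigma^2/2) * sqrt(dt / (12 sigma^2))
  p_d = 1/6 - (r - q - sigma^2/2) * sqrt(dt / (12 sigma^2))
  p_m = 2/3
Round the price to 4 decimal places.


dt = T/N = 0.666667; dx = sigma*sqrt(3*dt) = 0.197990
u = exp(dx) = 1.218950; d = 1/u = 0.820378
p_u = 0.160269, p_m = 0.666667, p_d = 0.173064
Discount per step: exp(-r*dt) = 0.996008
Stock lattice S(k, j) with j the centered position index:
  k=0: S(0,+0) = 101.7400
  k=1: S(1,-1) = 83.4653; S(1,+0) = 101.7400; S(1,+1) = 124.0160
  k=2: S(2,-2) = 68.4731; S(2,-1) = 83.4653; S(2,+0) = 101.7400; S(2,+1) = 124.0160; S(2,+2) = 151.1693
  k=3: S(3,-3) = 56.1738; S(3,-2) = 68.4731; S(3,-1) = 83.4653; S(3,+0) = 101.7400; S(3,+1) = 124.0160; S(3,+2) = 151.1693; S(3,+3) = 184.2678
Terminal payoffs V(N, j) = max(K - S_T, 0):
  V(3,-3) = 34.166178; V(3,-2) = 21.866915; V(3,-1) = 6.874728; V(3,+0) = 0.000000; V(3,+1) = 0.000000; V(3,+2) = 0.000000; V(3,+3) = 0.000000
Backward induction: V(k, j) = exp(-r*dt) * [p_u * V(k+1, j+1) + p_m * V(k+1, j) + p_d * V(k+1, j-1)]
  V(2,-2) = exp(-r*dt) * [p_u*6.874728 + p_m*21.866915 + p_d*34.166178] = 21.506497
  V(2,-1) = exp(-r*dt) * [p_u*0.000000 + p_m*6.874728 + p_d*21.866915] = 8.334131
  V(2,+0) = exp(-r*dt) * [p_u*0.000000 + p_m*0.000000 + p_d*6.874728] = 1.185020
  V(2,+1) = exp(-r*dt) * [p_u*0.000000 + p_m*0.000000 + p_d*0.000000] = 0.000000
  V(2,+2) = exp(-r*dt) * [p_u*0.000000 + p_m*0.000000 + p_d*0.000000] = 0.000000
  V(1,-1) = exp(-r*dt) * [p_u*1.185020 + p_m*8.334131 + p_d*21.506497] = 9.430220
  V(1,+0) = exp(-r*dt) * [p_u*0.000000 + p_m*1.185020 + p_d*8.334131] = 2.223443
  V(1,+1) = exp(-r*dt) * [p_u*0.000000 + p_m*0.000000 + p_d*1.185020] = 0.204266
  V(0,+0) = exp(-r*dt) * [p_u*0.204266 + p_m*2.223443 + p_d*9.430220] = 3.134504

Answer: Price = V(0,0) = 3.1345


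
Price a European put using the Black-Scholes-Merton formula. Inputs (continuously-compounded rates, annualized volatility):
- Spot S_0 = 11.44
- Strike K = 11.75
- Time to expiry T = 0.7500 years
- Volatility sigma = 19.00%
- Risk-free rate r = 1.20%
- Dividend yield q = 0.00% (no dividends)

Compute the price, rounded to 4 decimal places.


d1 = (ln(S/K) + (r - q + 0.5*sigma^2) * T) / (sigma * sqrt(T)) = -0.02552347
d2 = d1 - sigma * sqrt(T) = -0.19006829
exp(-rT) = 0.99104038; exp(-qT) = 1.00000000
P = K * exp(-rT) * N(-d2) - S_0 * exp(-qT) * N(-d1)
N(-d1) = 0.51018129; N(-d2) = 0.57537219
P = 11.7500 * 0.99104038 * 0.57537219 - 11.4400 * 1.00000000 * 0.51018129 = 0.8636

Answer: Price = 0.8636


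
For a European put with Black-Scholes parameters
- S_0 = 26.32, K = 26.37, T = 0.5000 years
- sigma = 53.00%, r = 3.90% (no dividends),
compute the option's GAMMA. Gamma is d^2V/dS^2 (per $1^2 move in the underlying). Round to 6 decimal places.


Answer: Gamma = 0.039349

Derivation:
d1 = 0.2343514803; d2 = -0.1404151137
phi(d1) = 0.3881362499; exp(-qT) = 1.0000000000; exp(-rT) = 0.9806888952
Gamma = exp(-qT) * phi(d1) / (S * sigma * sqrt(T)) = 1.0000000000 * 0.3881362499 / (26.3200 * 0.5300 * 0.7071067812) = 0.039349


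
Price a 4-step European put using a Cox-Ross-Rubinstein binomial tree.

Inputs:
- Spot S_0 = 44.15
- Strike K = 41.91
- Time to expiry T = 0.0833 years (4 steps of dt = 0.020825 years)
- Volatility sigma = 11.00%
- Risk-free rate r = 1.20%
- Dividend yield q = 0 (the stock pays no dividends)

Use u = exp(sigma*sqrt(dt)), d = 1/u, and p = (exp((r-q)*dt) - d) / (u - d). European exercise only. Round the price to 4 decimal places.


Answer: Price = V(0,0) = 0.0288

Derivation:
dt = T/N = 0.020825
u = exp(sigma*sqrt(dt)) = 1.016001; d = 1/u = 0.984251
p = (exp((r-q)*dt) - d) / (u - d) = 0.503904
Discount per step: exp(-r*dt) = 0.999750
Stock lattice S(k, i) with i counting down-moves:
  k=0: S(0,0) = 44.1500
  k=1: S(1,0) = 44.8564; S(1,1) = 43.4547
  k=2: S(2,0) = 45.5742; S(2,1) = 44.1500; S(2,2) = 42.7703
  k=3: S(3,0) = 46.3034; S(3,1) = 44.8564; S(3,2) = 43.4547; S(3,3) = 42.0968
  k=4: S(4,0) = 47.0443; S(4,1) = 45.5742; S(4,2) = 44.1500; S(4,3) = 42.7703; S(4,4) = 41.4338
Terminal payoffs V(N, i) = max(K - S_T, 0):
  V(4,0) = 0.000000; V(4,1) = 0.000000; V(4,2) = 0.000000; V(4,3) = 0.000000; V(4,4) = 0.476195
Backward induction: V(k, i) = exp(-r*dt) * [p * V(k+1, i) + (1-p) * V(k+1, i+1)].
  V(3,0) = exp(-r*dt) * [p*0.000000 + (1-p)*0.000000] = 0.000000
  V(3,1) = exp(-r*dt) * [p*0.000000 + (1-p)*0.000000] = 0.000000
  V(3,2) = exp(-r*dt) * [p*0.000000 + (1-p)*0.000000] = 0.000000
  V(3,3) = exp(-r*dt) * [p*0.000000 + (1-p)*0.476195] = 0.236179
  V(2,0) = exp(-r*dt) * [p*0.000000 + (1-p)*0.000000] = 0.000000
  V(2,1) = exp(-r*dt) * [p*0.000000 + (1-p)*0.000000] = 0.000000
  V(2,2) = exp(-r*dt) * [p*0.000000 + (1-p)*0.236179] = 0.117138
  V(1,0) = exp(-r*dt) * [p*0.000000 + (1-p)*0.000000] = 0.000000
  V(1,1) = exp(-r*dt) * [p*0.000000 + (1-p)*0.117138] = 0.058097
  V(0,0) = exp(-r*dt) * [p*0.000000 + (1-p)*0.058097] = 0.028815


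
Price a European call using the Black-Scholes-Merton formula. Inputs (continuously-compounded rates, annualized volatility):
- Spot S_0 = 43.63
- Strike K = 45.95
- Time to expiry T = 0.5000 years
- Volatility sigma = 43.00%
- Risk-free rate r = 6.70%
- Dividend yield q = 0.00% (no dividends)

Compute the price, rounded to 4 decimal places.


d1 = (ln(S/K) + (r - q + 0.5*sigma^2) * T) / (sigma * sqrt(T)) = 0.09181251
d2 = d1 - sigma * sqrt(T) = -0.21224340
exp(-rT) = 0.96705491; exp(-qT) = 1.00000000
C = S_0 * exp(-qT) * N(d1) - K * exp(-rT) * N(d2)
N(d1) = 0.53657650; N(d2) = 0.41595857
C = 43.6300 * 1.00000000 * 0.53657650 - 45.9500 * 0.96705491 * 0.41595857 = 4.9272

Answer: Price = 4.9272


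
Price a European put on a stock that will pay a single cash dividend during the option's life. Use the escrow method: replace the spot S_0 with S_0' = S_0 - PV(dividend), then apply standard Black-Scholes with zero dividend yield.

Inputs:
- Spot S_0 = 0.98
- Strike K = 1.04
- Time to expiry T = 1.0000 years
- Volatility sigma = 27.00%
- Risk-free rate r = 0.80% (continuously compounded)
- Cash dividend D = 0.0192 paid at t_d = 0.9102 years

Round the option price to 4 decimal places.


PV(D) = D * exp(-r * t_d) = 0.0192 * 0.99274485 = 0.01906070
S_0' = S_0 - PV(D) = 0.9800 - 0.01906070 = 0.96093930
d1 = (ln(S_0'/K) + (r + sigma^2/2)*T) / (sigma*sqrt(T)) = -0.12820278
d2 = d1 - sigma*sqrt(T) = -0.39820278
exp(-rT) = 0.99203191
N(-d1) = 0.55100575; N(-d2) = 0.65475964
P = K * exp(-rT) * N(-d2) - S_0' * N(-d1) = 1.0400 * 0.99203191 * 0.65475964 - 0.96093930 * 0.55100575 = 0.1460

Answer: Price = 0.1460


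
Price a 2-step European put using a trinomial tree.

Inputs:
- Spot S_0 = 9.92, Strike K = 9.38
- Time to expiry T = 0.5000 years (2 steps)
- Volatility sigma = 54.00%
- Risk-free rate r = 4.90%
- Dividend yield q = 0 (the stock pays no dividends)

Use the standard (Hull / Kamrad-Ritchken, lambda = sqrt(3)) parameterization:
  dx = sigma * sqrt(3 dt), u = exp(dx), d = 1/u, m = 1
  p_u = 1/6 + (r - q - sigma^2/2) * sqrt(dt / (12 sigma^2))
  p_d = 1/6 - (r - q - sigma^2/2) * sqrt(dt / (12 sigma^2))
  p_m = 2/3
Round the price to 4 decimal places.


dt = T/N = 0.250000; dx = sigma*sqrt(3*dt) = 0.467654
u = exp(dx) = 1.596245; d = 1/u = 0.626470
p_u = 0.140793, p_m = 0.666667, p_d = 0.192541
Discount per step: exp(-r*dt) = 0.987825
Stock lattice S(k, j) with j the centered position index:
  k=0: S(0,+0) = 9.9200
  k=1: S(1,-1) = 6.2146; S(1,+0) = 9.9200; S(1,+1) = 15.8347
  k=2: S(2,-2) = 3.8933; S(2,-1) = 6.2146; S(2,+0) = 9.9200; S(2,+1) = 15.8347; S(2,+2) = 25.2761
Terminal payoffs V(N, j) = max(K - S_T, 0):
  V(2,-2) = 5.486745; V(2,-1) = 3.165413; V(2,+0) = 0.000000; V(2,+1) = 0.000000; V(2,+2) = 0.000000
Backward induction: V(k, j) = exp(-r*dt) * [p_u * V(k+1, j+1) + p_m * V(k+1, j) + p_d * V(k+1, j-1)]
  V(1,-1) = exp(-r*dt) * [p_u*0.000000 + p_m*3.165413 + p_d*5.486745] = 3.128141
  V(1,+0) = exp(-r*dt) * [p_u*0.000000 + p_m*0.000000 + p_d*3.165413] = 0.602050
  V(1,+1) = exp(-r*dt) * [p_u*0.000000 + p_m*0.000000 + p_d*0.000000] = 0.000000
  V(0,+0) = exp(-r*dt) * [p_u*0.000000 + p_m*0.602050 + p_d*3.128141] = 0.991441

Answer: Price = V(0,0) = 0.9914


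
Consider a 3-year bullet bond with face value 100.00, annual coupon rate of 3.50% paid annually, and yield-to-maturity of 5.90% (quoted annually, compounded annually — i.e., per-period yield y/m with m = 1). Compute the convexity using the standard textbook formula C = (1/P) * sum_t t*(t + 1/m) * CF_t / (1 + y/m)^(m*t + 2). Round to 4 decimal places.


Answer: Convexity = 10.2068

Derivation:
Coupon per period c = face * coupon_rate / m = 3.500000
Periods per year m = 1; per-period yield y/m = 0.059000
Number of cashflows N = 3
Cashflows (t years, CF_t, discount factor 1/(1+y/m)^(m*t), PV):
  t = 1.0000: CF_t = 3.500000, DF = 0.944287, PV = 3.305005
  t = 2.0000: CF_t = 3.500000, DF = 0.891678, PV = 3.120873
  t = 3.0000: CF_t = 103.500000, DF = 0.842000, PV = 87.147006
Price P = sum_t PV_t = 93.572884
Convexity numerator sum_t t*(t + 1/m) * CF_t / (1+y/m)^(m*t + 2):
  t = 1.0000: term = 5.894000
  t = 2.0000: term = 16.696885
  t = 3.0000: term = 932.484873
Convexity = (1/P) * sum = 955.075758 / 93.572884 = 10.206758


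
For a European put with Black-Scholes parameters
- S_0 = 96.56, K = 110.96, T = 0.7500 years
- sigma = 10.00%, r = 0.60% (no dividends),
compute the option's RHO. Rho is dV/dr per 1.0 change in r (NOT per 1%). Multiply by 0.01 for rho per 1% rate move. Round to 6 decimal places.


d1 = -1.5098309893; d2 = -1.5964335297
phi(d1) = 0.1276155129; exp(-qT) = 1.0000000000; exp(-rT) = 0.9955101098
N(-d2) = 0.9448039824
Rho = -K*T*exp(-rT)*N(-d2) = -110.9600 * 0.7500 * 0.9955101098 * 0.9448039824 = -78.273563

Answer: Rho = -78.273563


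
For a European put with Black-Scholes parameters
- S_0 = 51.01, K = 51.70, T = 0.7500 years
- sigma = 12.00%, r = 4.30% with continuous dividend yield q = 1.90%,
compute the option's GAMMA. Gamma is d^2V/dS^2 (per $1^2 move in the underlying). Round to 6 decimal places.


d1 = 0.0958777727; d2 = -0.0080452757
phi(d1) = 0.3971128400; exp(-qT) = 0.9858510507; exp(-rT) = 0.9682644857
Gamma = exp(-qT) * phi(d1) / (S * sigma * sqrt(T)) = 0.9858510507 * 0.3971128400 / (51.0100 * 0.1200 * 0.8660254038) = 0.073851

Answer: Gamma = 0.073851


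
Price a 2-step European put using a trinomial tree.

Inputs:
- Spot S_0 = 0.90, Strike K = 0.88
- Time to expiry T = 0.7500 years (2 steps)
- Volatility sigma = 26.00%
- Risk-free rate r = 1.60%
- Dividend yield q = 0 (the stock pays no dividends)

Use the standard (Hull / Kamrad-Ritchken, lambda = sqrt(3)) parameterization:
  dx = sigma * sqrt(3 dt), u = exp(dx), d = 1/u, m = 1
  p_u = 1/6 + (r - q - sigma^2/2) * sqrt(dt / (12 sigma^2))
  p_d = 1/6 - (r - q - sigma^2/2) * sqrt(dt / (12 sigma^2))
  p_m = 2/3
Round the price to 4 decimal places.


Answer: Price = V(0,0) = 0.0578

Derivation:
dt = T/N = 0.375000; dx = sigma*sqrt(3*dt) = 0.275772
u = exp(dx) = 1.317547; d = 1/u = 0.758986
p_u = 0.154564, p_m = 0.666667, p_d = 0.178769
Discount per step: exp(-r*dt) = 0.994018
Stock lattice S(k, j) with j the centered position index:
  k=0: S(0,+0) = 0.9000
  k=1: S(1,-1) = 0.6831; S(1,+0) = 0.9000; S(1,+1) = 1.1858
  k=2: S(2,-2) = 0.5185; S(2,-1) = 0.6831; S(2,+0) = 0.9000; S(2,+1) = 1.1858; S(2,+2) = 1.5623
Terminal payoffs V(N, j) = max(K - S_T, 0):
  V(2,-2) = 0.361546; V(2,-1) = 0.196912; V(2,+0) = 0.000000; V(2,+1) = 0.000000; V(2,+2) = 0.000000
Backward induction: V(k, j) = exp(-r*dt) * [p_u * V(k+1, j+1) + p_m * V(k+1, j) + p_d * V(k+1, j-1)]
  V(1,-1) = exp(-r*dt) * [p_u*0.000000 + p_m*0.196912 + p_d*0.361546] = 0.194736
  V(1,+0) = exp(-r*dt) * [p_u*0.000000 + p_m*0.000000 + p_d*0.196912] = 0.034991
  V(1,+1) = exp(-r*dt) * [p_u*0.000000 + p_m*0.000000 + p_d*0.000000] = 0.000000
  V(0,+0) = exp(-r*dt) * [p_u*0.000000 + p_m*0.034991 + p_d*0.194736] = 0.057793


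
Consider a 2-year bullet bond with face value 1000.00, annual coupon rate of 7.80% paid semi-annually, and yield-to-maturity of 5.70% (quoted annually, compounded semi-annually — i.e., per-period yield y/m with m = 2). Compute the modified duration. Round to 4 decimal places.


Coupon per period c = face * coupon_rate / m = 39.000000
Periods per year m = 2; per-period yield y/m = 0.028500
Number of cashflows N = 4
Cashflows (t years, CF_t, discount factor 1/(1+y/m)^(m*t), PV):
  t = 0.5000: CF_t = 39.000000, DF = 0.972290, PV = 37.919300
  t = 1.0000: CF_t = 39.000000, DF = 0.945347, PV = 36.868546
  t = 1.5000: CF_t = 39.000000, DF = 0.919152, PV = 35.846909
  t = 2.0000: CF_t = 1039.000000, DF = 0.893682, PV = 928.535181
Price P = sum_t PV_t = 1039.169937
First compute Macaulay numerator sum_t t * PV_t:
  t * PV_t at t = 0.5000: 18.959650
  t * PV_t at t = 1.0000: 36.868546
  t * PV_t at t = 1.5000: 53.770364
  t * PV_t at t = 2.0000: 1857.070363
Macaulay duration D = 1966.668923 / 1039.169937 = 1.892538
Modified duration = D / (1 + y/m) = 1.892538 / (1 + 0.028500) = 1.840096

Answer: Modified duration = 1.8401


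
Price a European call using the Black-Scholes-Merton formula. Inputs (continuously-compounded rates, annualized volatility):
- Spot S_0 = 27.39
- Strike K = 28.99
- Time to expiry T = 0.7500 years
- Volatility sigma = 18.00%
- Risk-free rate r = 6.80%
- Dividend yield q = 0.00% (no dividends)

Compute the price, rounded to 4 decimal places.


Answer: Price = 1.6284

Derivation:
d1 = (ln(S/K) + (r - q + 0.5*sigma^2) * T) / (sigma * sqrt(T)) = 0.04090873
d2 = d1 - sigma * sqrt(T) = -0.11497584
exp(-rT) = 0.95027867; exp(-qT) = 1.00000000
C = S_0 * exp(-qT) * N(d1) - K * exp(-rT) * N(d2)
N(d1) = 0.51631567; N(d2) = 0.45423214
C = 27.3900 * 1.00000000 * 0.51631567 - 28.9900 * 0.95027867 * 0.45423214 = 1.6284


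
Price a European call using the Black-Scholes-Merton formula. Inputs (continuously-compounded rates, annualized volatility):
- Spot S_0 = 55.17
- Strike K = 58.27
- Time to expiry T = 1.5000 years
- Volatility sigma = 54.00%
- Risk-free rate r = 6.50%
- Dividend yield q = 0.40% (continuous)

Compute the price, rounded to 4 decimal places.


d1 = (ln(S/K) + (r - q + 0.5*sigma^2) * T) / (sigma * sqrt(T)) = 0.38637215
d2 = d1 - sigma * sqrt(T) = -0.27499008
exp(-rT) = 0.90710234; exp(-qT) = 0.99401796
C = S_0 * exp(-qT) * N(d1) - K * exp(-rT) * N(d2)
N(d1) = 0.65038946; N(d2) = 0.39166193
C = 55.1700 * 0.99401796 * 0.65038946 - 58.2700 * 0.90710234 * 0.39166193 = 14.9653

Answer: Price = 14.9653


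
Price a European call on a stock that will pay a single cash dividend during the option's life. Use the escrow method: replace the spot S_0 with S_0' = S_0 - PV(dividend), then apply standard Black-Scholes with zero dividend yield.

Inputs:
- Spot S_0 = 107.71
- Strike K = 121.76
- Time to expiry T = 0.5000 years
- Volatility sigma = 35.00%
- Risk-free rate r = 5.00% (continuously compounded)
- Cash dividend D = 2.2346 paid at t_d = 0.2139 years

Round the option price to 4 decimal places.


PV(D) = D * exp(-r * t_d) = 2.2346 * 0.98936199 = 2.21082830
S_0' = S_0 - PV(D) = 107.7100 - 2.21082830 = 105.49917170
d1 = (ln(S_0'/K) + (r + sigma^2/2)*T) / (sigma*sqrt(T)) = -0.35445765
d2 = d1 - sigma*sqrt(T) = -0.60194502
exp(-rT) = 0.97530991
N(d1) = 0.36149797; N(d2) = 0.27360537
C = S_0' * N(d1) - K * exp(-rT) * N(d2) = 105.49917170 * 0.36149797 - 121.7600 * 0.97530991 * 0.27360537 = 5.6461

Answer: Price = 5.6461


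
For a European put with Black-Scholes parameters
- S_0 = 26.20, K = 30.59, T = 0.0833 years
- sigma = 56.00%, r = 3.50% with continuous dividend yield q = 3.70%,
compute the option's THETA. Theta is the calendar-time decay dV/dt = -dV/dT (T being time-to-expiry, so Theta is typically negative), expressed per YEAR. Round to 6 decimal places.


d1 = -0.8786899100; d2 = -1.0403156505
phi(d1) = 0.2711761926; exp(-qT) = 0.9969226448; exp(-rT) = 0.9970887459
Theta = -S*exp(-qT)*phi(d1)*sigma/(2*sqrt(T)) + r*K*exp(-rT)*N(-d2) - q*S*exp(-qT)*N(-d1)
N(-d1) = 0.8102152845; N(-d2) = 0.8509033623; sqrt(T) = 0.2886173938
Term 1 = -26.2000 * 0.9969226448 * 0.2711761926 * 0.5600 / (2 * 0.2886173938) = -6.8714729584
Term 2 = 0.0350 * 30.5900 * 0.9970887459 * 0.8509033623 = 0.9083674751
Term 3 = -0.0370 * 26.2000 * 0.9969226448 * 0.8102152845 = -0.7830056722
Theta = -6.8714729584 + (0.9083674751) + (-0.7830056722) = -6.746111

Answer: Theta = -6.746111


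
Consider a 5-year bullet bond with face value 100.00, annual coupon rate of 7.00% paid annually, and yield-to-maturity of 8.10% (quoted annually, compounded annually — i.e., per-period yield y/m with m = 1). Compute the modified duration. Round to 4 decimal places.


Answer: Modified duration = 4.0441

Derivation:
Coupon per period c = face * coupon_rate / m = 7.000000
Periods per year m = 1; per-period yield y/m = 0.081000
Number of cashflows N = 5
Cashflows (t years, CF_t, discount factor 1/(1+y/m)^(m*t), PV):
  t = 1.0000: CF_t = 7.000000, DF = 0.925069, PV = 6.475486
  t = 2.0000: CF_t = 7.000000, DF = 0.855753, PV = 5.990274
  t = 3.0000: CF_t = 7.000000, DF = 0.791631, PV = 5.541419
  t = 4.0000: CF_t = 7.000000, DF = 0.732314, PV = 5.126197
  t = 5.0000: CF_t = 107.000000, DF = 0.677441, PV = 72.486196
Price P = sum_t PV_t = 95.619570
First compute Macaulay numerator sum_t t * PV_t:
  t * PV_t at t = 1.0000: 6.475486
  t * PV_t at t = 2.0000: 11.980547
  t * PV_t at t = 3.0000: 16.624256
  t * PV_t at t = 4.0000: 20.504787
  t * PV_t at t = 5.0000: 362.430979
Macaulay duration D = 418.016054 / 95.619570 = 4.371658
Modified duration = D / (1 + y/m) = 4.371658 / (1 + 0.081000) = 4.044087


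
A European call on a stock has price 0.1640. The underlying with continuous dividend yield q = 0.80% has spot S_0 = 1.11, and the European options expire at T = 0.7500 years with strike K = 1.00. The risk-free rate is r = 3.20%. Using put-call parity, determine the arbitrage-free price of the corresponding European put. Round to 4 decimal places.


Answer: Put price = 0.0369

Derivation:
Put-call parity: C - P = S_0 * exp(-qT) - K * exp(-rT).
S_0 * exp(-qT) = 1.1100 * 0.99401796 = 1.10335994
K * exp(-rT) = 1.0000 * 0.97628571 = 0.97628571
P = C - S*exp(-qT) + K*exp(-rT)
P = 0.1640 - 1.10335994 + 0.97628571 = 0.0369


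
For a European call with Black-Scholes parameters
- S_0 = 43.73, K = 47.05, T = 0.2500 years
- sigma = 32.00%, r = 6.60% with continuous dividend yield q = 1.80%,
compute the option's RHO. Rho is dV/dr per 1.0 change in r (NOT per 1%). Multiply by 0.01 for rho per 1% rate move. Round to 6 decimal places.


d1 = -0.3023531288; d2 = -0.4623531288
phi(d1) = 0.3811176189; exp(-qT) = 0.9955101098; exp(-rT) = 0.9836353794
N(d2) = 0.3219140529
Rho = K*T*exp(-rT)*N(d2) = 47.0500 * 0.2500 * 0.9836353794 * 0.3219140529 = 3.724549

Answer: Rho = 3.724549


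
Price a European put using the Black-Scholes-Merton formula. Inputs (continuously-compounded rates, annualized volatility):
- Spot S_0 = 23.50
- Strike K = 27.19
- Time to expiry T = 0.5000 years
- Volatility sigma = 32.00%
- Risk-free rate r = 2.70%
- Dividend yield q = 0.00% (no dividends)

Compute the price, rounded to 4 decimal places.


Answer: Price = 4.3041

Derivation:
d1 = (ln(S/K) + (r - q + 0.5*sigma^2) * T) / (sigma * sqrt(T)) = -0.47176767
d2 = d1 - sigma * sqrt(T) = -0.69804184
exp(-rT) = 0.98659072; exp(-qT) = 1.00000000
P = K * exp(-rT) * N(-d2) - S_0 * exp(-qT) * N(-d1)
N(-d1) = 0.68145368; N(-d2) = 0.75742449
P = 27.1900 * 0.98659072 * 0.75742449 - 23.5000 * 1.00000000 * 0.68145368 = 4.3041


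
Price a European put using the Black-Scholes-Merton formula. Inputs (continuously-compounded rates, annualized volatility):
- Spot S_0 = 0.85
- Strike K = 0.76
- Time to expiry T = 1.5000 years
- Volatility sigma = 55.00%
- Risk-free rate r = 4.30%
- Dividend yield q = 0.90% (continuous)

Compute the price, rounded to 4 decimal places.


d1 = (ln(S/K) + (r - q + 0.5*sigma^2) * T) / (sigma * sqrt(T)) = 0.57866288
d2 = d1 - sigma * sqrt(T) = -0.09494680
exp(-rT) = 0.93753611; exp(-qT) = 0.98659072
P = K * exp(-rT) * N(-d2) - S_0 * exp(-qT) * N(-d1)
N(-d1) = 0.28140833; N(-d2) = 0.53782146
P = 0.7600 * 0.93753611 * 0.53782146 - 0.8500 * 0.98659072 * 0.28140833 = 0.1472

Answer: Price = 0.1472


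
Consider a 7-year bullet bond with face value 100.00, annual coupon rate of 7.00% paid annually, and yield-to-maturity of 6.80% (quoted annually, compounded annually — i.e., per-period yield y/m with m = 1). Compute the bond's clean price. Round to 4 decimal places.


Coupon per period c = face * coupon_rate / m = 7.000000
Periods per year m = 1; per-period yield y/m = 0.068000
Number of cashflows N = 7
Cashflows (t years, CF_t, discount factor 1/(1+y/m)^(m*t), PV):
  t = 1.0000: CF_t = 7.000000, DF = 0.936330, PV = 6.554307
  t = 2.0000: CF_t = 7.000000, DF = 0.876713, PV = 6.136992
  t = 3.0000: CF_t = 7.000000, DF = 0.820892, PV = 5.746247
  t = 4.0000: CF_t = 7.000000, DF = 0.768626, PV = 5.380381
  t = 5.0000: CF_t = 7.000000, DF = 0.719687, PV = 5.037810
  t = 6.0000: CF_t = 7.000000, DF = 0.673864, PV = 4.717050
  t = 7.0000: CF_t = 107.000000, DF = 0.630959, PV = 67.512627
Price P = sum_t PV_t = 101.085414

Answer: Price = 101.0854
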